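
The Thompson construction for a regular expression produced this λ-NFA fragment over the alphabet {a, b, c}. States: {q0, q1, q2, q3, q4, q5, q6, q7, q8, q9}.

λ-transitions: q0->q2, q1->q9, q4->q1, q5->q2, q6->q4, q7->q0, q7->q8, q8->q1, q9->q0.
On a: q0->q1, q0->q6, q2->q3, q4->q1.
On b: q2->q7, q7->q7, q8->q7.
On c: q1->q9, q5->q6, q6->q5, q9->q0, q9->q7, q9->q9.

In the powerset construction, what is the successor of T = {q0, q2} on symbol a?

{q0, q1, q2, q3, q4, q6, q9}

q0 on a → {q1, q6}.
q2 on a → {q3}.
Union after reading a: {q1, q3, q6}.
Now take the λ-closure:
From q1 via λ: add q9.
From q6 via λ: add q4.
From q9 via λ: add q0.
From q0 via λ: add q2.
No new states can be added; the closed set is {q0, q1, q2, q3, q4, q6, q9}.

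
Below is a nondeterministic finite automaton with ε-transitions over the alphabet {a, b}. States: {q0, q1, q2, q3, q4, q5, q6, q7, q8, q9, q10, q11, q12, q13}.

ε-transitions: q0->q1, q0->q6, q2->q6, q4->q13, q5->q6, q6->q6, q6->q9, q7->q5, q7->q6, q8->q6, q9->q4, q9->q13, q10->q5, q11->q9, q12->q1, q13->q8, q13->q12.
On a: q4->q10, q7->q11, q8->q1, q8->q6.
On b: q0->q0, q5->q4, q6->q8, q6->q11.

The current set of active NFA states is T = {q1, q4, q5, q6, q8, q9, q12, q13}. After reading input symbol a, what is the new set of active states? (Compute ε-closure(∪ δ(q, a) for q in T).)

q4 on a → {q10}.
q8 on a → {q1, q6}.
No a-transition from q1, q5, q6, q9, q12, q13.
Union after reading a: {q1, q6, q10}.
Now take the ε-closure:
From q6 via ε: add q9.
From q10 via ε: add q5.
From q9 via ε: add q4, q13.
From q13 via ε: add q8, q12.
No new states can be added; the closed set is {q1, q4, q5, q6, q8, q9, q10, q12, q13}.

{q1, q4, q5, q6, q8, q9, q10, q12, q13}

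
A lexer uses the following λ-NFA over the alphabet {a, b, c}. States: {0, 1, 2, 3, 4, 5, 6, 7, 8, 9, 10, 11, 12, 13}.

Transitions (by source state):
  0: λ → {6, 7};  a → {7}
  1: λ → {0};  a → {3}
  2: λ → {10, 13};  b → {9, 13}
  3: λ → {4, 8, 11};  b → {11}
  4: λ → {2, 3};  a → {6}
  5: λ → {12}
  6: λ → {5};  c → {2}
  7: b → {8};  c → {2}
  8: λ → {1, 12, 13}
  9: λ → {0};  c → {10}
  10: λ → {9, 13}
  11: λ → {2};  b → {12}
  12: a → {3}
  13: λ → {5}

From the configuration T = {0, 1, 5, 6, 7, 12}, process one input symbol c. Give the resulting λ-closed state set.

6 on c → {2}.
7 on c → {2}.
No c-transition from 0, 1, 5, 12.
Union after reading c: {2}.
Now take the λ-closure:
From 2 via λ: add 10, 13.
From 10 via λ: add 9.
From 13 via λ: add 5.
From 5 via λ: add 12.
From 9 via λ: add 0.
From 0 via λ: add 6, 7.
No new states can be added; the closed set is {0, 2, 5, 6, 7, 9, 10, 12, 13}.

{0, 2, 5, 6, 7, 9, 10, 12, 13}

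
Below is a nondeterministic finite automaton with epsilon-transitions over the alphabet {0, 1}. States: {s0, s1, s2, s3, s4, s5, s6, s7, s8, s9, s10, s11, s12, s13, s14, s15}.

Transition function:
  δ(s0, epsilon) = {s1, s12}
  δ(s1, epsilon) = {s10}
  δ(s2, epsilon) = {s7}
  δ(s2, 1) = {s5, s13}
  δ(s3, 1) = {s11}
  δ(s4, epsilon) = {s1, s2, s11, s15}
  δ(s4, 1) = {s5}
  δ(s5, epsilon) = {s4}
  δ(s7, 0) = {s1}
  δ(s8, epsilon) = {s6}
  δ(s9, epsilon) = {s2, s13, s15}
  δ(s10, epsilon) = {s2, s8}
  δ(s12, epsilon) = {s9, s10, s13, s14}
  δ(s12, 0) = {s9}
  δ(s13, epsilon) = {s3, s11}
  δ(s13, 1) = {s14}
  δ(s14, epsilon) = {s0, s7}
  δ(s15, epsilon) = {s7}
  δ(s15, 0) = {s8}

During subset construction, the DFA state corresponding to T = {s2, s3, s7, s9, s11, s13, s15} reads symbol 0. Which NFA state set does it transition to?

s7 on 0 → {s1}.
s15 on 0 → {s8}.
No 0-transition from s2, s3, s9, s11, s13.
Union after reading 0: {s1, s8}.
Now take the epsilon-closure:
From s1 via epsilon: add s10.
From s8 via epsilon: add s6.
From s10 via epsilon: add s2.
From s2 via epsilon: add s7.
No new states can be added; the closed set is {s1, s2, s6, s7, s8, s10}.

{s1, s2, s6, s7, s8, s10}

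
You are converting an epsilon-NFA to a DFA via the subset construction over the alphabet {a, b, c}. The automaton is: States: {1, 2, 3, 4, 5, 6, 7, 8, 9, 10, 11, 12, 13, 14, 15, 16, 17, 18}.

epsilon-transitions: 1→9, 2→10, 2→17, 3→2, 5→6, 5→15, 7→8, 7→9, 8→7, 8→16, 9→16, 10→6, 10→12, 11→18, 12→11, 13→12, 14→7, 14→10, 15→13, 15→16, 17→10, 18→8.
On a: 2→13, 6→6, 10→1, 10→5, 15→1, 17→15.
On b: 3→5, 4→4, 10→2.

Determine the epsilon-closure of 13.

{7, 8, 9, 11, 12, 13, 16, 18}

Start with {13}.
From 13 via epsilon: add 12.
From 12 via epsilon: add 11.
From 11 via epsilon: add 18.
From 18 via epsilon: add 8.
From 8 via epsilon: add 7, 16.
From 7 via epsilon: add 9.
No new states can be added; the closed set is {7, 8, 9, 11, 12, 13, 16, 18}.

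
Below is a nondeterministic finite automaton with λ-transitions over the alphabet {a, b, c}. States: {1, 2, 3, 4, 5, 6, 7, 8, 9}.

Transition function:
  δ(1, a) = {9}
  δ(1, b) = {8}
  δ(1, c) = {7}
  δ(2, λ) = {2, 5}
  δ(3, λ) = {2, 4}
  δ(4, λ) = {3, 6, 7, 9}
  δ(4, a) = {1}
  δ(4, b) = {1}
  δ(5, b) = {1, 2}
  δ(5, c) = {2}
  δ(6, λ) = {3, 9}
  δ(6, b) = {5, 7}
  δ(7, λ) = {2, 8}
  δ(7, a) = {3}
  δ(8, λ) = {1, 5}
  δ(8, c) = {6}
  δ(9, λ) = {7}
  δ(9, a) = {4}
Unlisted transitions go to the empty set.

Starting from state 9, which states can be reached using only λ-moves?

Start with {9}.
From 9 via λ: add 7.
From 7 via λ: add 2, 8.
From 2 via λ: add 5.
From 8 via λ: add 1.
No new states can be added; the closed set is {1, 2, 5, 7, 8, 9}.

{1, 2, 5, 7, 8, 9}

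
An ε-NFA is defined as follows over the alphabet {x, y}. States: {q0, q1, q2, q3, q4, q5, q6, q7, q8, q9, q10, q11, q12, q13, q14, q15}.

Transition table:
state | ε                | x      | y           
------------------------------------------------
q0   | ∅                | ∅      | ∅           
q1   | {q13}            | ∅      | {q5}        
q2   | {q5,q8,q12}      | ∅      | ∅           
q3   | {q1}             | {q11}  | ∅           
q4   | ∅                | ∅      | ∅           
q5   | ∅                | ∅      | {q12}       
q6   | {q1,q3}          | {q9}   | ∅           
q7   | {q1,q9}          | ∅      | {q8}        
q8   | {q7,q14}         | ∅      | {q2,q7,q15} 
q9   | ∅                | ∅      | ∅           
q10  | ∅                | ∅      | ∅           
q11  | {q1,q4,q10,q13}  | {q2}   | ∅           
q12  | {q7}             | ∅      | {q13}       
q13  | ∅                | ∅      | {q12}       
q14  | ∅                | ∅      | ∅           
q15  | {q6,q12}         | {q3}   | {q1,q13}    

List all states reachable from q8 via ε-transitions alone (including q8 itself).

Start with {q8}.
From q8 via ε: add q7, q14.
From q7 via ε: add q1, q9.
From q1 via ε: add q13.
No new states can be added; the closed set is {q1, q7, q8, q9, q13, q14}.

{q1, q7, q8, q9, q13, q14}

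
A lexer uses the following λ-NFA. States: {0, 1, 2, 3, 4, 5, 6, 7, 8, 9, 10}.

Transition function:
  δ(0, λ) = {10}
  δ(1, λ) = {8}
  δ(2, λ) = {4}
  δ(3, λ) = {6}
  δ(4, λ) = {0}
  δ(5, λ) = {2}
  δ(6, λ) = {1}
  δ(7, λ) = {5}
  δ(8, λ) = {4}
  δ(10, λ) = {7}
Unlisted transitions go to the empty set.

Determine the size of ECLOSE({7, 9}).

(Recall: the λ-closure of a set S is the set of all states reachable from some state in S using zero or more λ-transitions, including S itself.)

Start with {7, 9}.
From 7 via λ: add 5.
From 5 via λ: add 2.
From 2 via λ: add 4.
From 4 via λ: add 0.
From 0 via λ: add 10.
λ-closure = {0, 2, 4, 5, 7, 9, 10}, which has 7 states.

7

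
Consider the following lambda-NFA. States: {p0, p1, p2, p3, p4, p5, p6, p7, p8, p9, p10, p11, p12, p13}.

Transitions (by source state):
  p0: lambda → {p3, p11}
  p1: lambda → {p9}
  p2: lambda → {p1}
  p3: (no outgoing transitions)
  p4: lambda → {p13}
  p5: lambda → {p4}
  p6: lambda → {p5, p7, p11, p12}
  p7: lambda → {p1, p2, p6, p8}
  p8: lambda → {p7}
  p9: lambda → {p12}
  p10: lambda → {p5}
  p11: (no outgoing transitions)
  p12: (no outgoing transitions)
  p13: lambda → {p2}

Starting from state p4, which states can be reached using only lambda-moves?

{p1, p2, p4, p9, p12, p13}

Start with {p4}.
From p4 via lambda: add p13.
From p13 via lambda: add p2.
From p2 via lambda: add p1.
From p1 via lambda: add p9.
From p9 via lambda: add p12.
No new states can be added; the closed set is {p1, p2, p4, p9, p12, p13}.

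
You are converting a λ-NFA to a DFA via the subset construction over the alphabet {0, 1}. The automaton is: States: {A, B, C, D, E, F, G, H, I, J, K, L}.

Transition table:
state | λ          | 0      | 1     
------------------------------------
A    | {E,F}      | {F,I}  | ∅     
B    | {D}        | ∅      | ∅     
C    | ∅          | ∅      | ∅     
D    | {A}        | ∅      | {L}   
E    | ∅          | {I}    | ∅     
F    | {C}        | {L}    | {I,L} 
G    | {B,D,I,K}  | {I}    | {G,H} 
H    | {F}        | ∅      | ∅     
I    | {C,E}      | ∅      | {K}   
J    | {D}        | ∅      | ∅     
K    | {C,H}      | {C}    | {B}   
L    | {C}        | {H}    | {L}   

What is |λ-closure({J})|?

6

Start with {J}.
From J via λ: add D.
From D via λ: add A.
From A via λ: add E, F.
From F via λ: add C.
λ-closure = {A, C, D, E, F, J}, which has 6 states.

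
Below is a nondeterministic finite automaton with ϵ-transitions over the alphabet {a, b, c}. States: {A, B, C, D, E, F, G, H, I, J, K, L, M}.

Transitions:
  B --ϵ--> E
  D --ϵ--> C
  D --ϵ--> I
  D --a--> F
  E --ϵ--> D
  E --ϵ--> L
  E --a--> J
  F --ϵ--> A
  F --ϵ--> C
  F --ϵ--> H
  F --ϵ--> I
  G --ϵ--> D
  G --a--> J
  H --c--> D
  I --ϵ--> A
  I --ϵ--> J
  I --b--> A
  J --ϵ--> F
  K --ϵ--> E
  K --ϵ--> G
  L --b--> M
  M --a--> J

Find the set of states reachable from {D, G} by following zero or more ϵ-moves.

{A, C, D, F, G, H, I, J}

Start with {D, G}.
From D via ϵ: add C, I.
From I via ϵ: add A, J.
From J via ϵ: add F.
From F via ϵ: add H.
No new states can be added; the closed set is {A, C, D, F, G, H, I, J}.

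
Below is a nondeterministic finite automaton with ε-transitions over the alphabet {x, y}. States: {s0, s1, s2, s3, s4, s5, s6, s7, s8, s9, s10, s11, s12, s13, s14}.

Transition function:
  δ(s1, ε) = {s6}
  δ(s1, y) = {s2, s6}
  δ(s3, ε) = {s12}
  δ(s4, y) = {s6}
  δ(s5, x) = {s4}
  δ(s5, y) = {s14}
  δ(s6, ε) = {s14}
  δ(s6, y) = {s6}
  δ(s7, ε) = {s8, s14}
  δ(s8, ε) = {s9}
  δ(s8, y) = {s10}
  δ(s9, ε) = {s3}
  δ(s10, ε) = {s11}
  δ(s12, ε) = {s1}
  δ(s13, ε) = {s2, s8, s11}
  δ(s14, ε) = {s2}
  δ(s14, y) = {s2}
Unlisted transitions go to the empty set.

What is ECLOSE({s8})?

Start with {s8}.
From s8 via ε: add s9.
From s9 via ε: add s3.
From s3 via ε: add s12.
From s12 via ε: add s1.
From s1 via ε: add s6.
From s6 via ε: add s14.
From s14 via ε: add s2.
No new states can be added; the closed set is {s1, s2, s3, s6, s8, s9, s12, s14}.

{s1, s2, s3, s6, s8, s9, s12, s14}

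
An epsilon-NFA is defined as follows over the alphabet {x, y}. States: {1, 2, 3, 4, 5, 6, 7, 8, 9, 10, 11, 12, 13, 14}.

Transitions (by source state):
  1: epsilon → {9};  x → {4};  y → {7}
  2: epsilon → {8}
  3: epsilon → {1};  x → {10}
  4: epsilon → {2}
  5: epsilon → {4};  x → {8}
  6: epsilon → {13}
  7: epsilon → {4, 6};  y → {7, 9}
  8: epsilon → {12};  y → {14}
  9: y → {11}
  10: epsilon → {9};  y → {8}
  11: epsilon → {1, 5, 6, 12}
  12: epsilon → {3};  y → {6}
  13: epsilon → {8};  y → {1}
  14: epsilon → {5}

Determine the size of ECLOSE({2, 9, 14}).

Start with {2, 9, 14}.
From 2 via epsilon: add 8.
From 14 via epsilon: add 5.
From 5 via epsilon: add 4.
From 8 via epsilon: add 12.
From 12 via epsilon: add 3.
From 3 via epsilon: add 1.
epsilon-closure = {1, 2, 3, 4, 5, 8, 9, 12, 14}, which has 9 states.

9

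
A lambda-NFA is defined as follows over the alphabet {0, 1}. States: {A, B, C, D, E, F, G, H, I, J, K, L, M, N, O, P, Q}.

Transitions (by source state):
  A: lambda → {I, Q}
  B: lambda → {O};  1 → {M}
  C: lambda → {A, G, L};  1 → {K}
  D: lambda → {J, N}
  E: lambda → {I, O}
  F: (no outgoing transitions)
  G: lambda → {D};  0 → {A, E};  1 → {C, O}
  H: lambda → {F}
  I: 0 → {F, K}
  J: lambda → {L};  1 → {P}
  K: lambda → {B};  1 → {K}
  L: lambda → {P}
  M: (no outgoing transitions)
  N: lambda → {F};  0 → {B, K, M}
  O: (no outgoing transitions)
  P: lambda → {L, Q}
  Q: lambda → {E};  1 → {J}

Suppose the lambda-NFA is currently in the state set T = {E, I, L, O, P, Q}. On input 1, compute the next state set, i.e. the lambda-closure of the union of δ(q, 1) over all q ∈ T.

{E, I, J, L, O, P, Q}

Q on 1 → {J}.
No 1-transition from E, I, L, O, P.
Union after reading 1: {J}.
Now take the lambda-closure:
From J via lambda: add L.
From L via lambda: add P.
From P via lambda: add Q.
From Q via lambda: add E.
From E via lambda: add I, O.
No new states can be added; the closed set is {E, I, J, L, O, P, Q}.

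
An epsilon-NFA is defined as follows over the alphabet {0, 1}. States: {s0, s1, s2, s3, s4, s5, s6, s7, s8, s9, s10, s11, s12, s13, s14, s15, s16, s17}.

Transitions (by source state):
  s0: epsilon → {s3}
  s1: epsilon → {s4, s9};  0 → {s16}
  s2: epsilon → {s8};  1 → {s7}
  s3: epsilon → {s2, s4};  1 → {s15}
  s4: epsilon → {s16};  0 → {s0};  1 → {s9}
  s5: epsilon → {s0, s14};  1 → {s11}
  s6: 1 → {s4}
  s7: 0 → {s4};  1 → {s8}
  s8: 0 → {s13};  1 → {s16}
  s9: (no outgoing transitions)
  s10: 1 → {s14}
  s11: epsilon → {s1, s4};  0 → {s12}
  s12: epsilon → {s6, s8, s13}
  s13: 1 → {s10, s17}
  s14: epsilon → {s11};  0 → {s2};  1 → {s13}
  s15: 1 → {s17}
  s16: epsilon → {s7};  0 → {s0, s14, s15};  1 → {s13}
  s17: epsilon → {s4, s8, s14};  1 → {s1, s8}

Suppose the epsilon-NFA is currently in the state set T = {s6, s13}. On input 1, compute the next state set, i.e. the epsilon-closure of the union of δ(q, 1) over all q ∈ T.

s6 on 1 → {s4}.
s13 on 1 → {s10, s17}.
Union after reading 1: {s4, s10, s17}.
Now take the epsilon-closure:
From s4 via epsilon: add s16.
From s17 via epsilon: add s8, s14.
From s14 via epsilon: add s11.
From s16 via epsilon: add s7.
From s11 via epsilon: add s1.
From s1 via epsilon: add s9.
No new states can be added; the closed set is {s1, s4, s7, s8, s9, s10, s11, s14, s16, s17}.

{s1, s4, s7, s8, s9, s10, s11, s14, s16, s17}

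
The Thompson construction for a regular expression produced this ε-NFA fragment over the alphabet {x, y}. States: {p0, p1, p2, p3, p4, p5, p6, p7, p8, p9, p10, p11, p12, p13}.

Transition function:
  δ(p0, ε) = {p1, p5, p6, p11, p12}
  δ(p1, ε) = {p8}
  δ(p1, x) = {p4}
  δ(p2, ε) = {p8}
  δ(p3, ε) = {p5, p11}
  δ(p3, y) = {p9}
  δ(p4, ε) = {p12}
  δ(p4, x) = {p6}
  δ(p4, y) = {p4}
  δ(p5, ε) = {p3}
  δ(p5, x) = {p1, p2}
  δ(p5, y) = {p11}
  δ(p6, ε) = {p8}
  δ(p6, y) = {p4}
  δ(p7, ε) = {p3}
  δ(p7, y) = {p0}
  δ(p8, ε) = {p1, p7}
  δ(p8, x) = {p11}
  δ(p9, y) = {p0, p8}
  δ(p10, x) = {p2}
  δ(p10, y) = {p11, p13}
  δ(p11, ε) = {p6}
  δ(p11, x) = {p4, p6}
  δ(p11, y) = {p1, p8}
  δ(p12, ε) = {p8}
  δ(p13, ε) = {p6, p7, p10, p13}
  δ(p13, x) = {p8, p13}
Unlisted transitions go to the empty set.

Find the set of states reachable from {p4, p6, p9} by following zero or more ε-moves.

Start with {p4, p6, p9}.
From p4 via ε: add p12.
From p6 via ε: add p8.
From p8 via ε: add p1, p7.
From p7 via ε: add p3.
From p3 via ε: add p5, p11.
No new states can be added; the closed set is {p1, p3, p4, p5, p6, p7, p8, p9, p11, p12}.

{p1, p3, p4, p5, p6, p7, p8, p9, p11, p12}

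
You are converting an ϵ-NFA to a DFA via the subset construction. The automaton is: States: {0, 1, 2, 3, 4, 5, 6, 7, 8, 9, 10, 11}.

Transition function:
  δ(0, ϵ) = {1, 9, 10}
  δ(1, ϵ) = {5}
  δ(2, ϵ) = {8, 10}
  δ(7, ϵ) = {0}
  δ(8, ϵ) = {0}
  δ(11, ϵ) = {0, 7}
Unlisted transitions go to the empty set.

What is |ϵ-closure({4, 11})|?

8

Start with {4, 11}.
From 11 via ϵ: add 0, 7.
From 0 via ϵ: add 1, 9, 10.
From 1 via ϵ: add 5.
ϵ-closure = {0, 1, 4, 5, 7, 9, 10, 11}, which has 8 states.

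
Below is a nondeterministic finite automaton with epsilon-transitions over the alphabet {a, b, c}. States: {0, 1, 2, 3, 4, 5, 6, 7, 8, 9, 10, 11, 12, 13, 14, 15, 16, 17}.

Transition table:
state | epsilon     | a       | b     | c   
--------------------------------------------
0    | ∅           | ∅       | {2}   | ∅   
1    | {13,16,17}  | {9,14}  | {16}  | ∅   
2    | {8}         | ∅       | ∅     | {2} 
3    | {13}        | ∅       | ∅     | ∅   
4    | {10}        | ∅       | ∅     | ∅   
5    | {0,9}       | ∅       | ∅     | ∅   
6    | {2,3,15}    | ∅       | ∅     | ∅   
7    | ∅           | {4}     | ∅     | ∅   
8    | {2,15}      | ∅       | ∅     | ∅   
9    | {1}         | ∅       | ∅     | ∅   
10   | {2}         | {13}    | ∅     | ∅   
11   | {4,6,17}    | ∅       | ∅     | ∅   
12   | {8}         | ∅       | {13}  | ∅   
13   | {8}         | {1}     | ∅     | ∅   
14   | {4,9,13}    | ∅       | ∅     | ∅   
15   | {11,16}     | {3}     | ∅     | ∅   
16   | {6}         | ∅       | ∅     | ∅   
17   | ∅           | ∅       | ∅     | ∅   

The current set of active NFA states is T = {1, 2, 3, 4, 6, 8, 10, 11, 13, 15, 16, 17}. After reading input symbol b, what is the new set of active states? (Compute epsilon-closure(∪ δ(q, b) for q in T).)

{2, 3, 4, 6, 8, 10, 11, 13, 15, 16, 17}

1 on b → {16}.
No b-transition from 2, 3, 4, 6, 8, 10, 11, 13, 15, 16, 17.
Union after reading b: {16}.
Now take the epsilon-closure:
From 16 via epsilon: add 6.
From 6 via epsilon: add 2, 3, 15.
From 2 via epsilon: add 8.
From 3 via epsilon: add 13.
From 15 via epsilon: add 11.
From 11 via epsilon: add 4, 17.
From 4 via epsilon: add 10.
No new states can be added; the closed set is {2, 3, 4, 6, 8, 10, 11, 13, 15, 16, 17}.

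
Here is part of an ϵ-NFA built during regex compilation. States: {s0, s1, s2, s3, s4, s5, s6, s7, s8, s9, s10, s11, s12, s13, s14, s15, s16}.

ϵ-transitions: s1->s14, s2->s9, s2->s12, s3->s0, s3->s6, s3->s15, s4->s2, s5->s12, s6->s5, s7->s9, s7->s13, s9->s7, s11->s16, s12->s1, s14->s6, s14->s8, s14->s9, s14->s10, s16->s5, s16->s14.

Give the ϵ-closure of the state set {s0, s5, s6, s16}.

{s0, s1, s5, s6, s7, s8, s9, s10, s12, s13, s14, s16}

Start with {s0, s5, s6, s16}.
From s5 via ϵ: add s12.
From s16 via ϵ: add s14.
From s12 via ϵ: add s1.
From s14 via ϵ: add s8, s9, s10.
From s9 via ϵ: add s7.
From s7 via ϵ: add s13.
No new states can be added; the closed set is {s0, s1, s5, s6, s7, s8, s9, s10, s12, s13, s14, s16}.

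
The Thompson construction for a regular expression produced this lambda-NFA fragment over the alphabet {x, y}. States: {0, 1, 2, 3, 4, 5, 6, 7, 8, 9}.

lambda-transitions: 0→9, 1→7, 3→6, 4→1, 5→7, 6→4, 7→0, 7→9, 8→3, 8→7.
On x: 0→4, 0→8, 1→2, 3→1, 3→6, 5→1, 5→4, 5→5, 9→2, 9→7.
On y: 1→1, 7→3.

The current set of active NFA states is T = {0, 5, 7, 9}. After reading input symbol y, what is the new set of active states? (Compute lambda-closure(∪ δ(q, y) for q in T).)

{0, 1, 3, 4, 6, 7, 9}

7 on y → {3}.
No y-transition from 0, 5, 9.
Union after reading y: {3}.
Now take the lambda-closure:
From 3 via lambda: add 6.
From 6 via lambda: add 4.
From 4 via lambda: add 1.
From 1 via lambda: add 7.
From 7 via lambda: add 0, 9.
No new states can be added; the closed set is {0, 1, 3, 4, 6, 7, 9}.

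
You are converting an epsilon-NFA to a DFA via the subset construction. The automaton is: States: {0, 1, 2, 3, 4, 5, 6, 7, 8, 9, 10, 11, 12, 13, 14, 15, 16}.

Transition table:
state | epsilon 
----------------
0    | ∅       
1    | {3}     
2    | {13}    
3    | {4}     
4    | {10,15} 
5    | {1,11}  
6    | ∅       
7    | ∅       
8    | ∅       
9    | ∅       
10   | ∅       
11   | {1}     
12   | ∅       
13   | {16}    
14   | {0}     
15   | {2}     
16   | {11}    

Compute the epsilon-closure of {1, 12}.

{1, 2, 3, 4, 10, 11, 12, 13, 15, 16}

Start with {1, 12}.
From 1 via epsilon: add 3.
From 3 via epsilon: add 4.
From 4 via epsilon: add 10, 15.
From 15 via epsilon: add 2.
From 2 via epsilon: add 13.
From 13 via epsilon: add 16.
From 16 via epsilon: add 11.
No new states can be added; the closed set is {1, 2, 3, 4, 10, 11, 12, 13, 15, 16}.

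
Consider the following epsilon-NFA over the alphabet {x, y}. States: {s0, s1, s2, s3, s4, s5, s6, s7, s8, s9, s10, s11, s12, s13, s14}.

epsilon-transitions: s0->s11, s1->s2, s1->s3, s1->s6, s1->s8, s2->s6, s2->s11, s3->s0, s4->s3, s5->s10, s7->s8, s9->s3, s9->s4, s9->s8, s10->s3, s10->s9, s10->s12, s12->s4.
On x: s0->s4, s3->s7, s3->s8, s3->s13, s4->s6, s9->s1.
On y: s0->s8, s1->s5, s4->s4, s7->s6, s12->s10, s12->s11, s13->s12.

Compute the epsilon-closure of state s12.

Start with {s12}.
From s12 via epsilon: add s4.
From s4 via epsilon: add s3.
From s3 via epsilon: add s0.
From s0 via epsilon: add s11.
No new states can be added; the closed set is {s0, s3, s4, s11, s12}.

{s0, s3, s4, s11, s12}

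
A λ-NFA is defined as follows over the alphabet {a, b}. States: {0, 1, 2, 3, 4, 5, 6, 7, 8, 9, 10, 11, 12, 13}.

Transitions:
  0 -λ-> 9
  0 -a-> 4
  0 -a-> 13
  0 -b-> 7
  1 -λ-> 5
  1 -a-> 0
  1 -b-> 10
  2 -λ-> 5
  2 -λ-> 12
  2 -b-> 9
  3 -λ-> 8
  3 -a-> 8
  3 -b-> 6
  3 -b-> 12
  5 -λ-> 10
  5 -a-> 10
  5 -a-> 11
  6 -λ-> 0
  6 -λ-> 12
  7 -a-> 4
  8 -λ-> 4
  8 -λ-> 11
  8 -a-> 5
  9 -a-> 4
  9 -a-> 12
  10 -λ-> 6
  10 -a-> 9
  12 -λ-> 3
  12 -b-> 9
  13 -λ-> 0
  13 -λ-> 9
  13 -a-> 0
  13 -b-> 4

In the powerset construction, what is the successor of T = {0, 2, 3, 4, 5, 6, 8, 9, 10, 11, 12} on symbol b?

0 on b → {7}.
2 on b → {9}.
3 on b → {6, 12}.
12 on b → {9}.
No b-transition from 4, 5, 6, 8, 9, 10, 11.
Union after reading b: {6, 7, 9, 12}.
Now take the λ-closure:
From 6 via λ: add 0.
From 12 via λ: add 3.
From 3 via λ: add 8.
From 8 via λ: add 4, 11.
No new states can be added; the closed set is {0, 3, 4, 6, 7, 8, 9, 11, 12}.

{0, 3, 4, 6, 7, 8, 9, 11, 12}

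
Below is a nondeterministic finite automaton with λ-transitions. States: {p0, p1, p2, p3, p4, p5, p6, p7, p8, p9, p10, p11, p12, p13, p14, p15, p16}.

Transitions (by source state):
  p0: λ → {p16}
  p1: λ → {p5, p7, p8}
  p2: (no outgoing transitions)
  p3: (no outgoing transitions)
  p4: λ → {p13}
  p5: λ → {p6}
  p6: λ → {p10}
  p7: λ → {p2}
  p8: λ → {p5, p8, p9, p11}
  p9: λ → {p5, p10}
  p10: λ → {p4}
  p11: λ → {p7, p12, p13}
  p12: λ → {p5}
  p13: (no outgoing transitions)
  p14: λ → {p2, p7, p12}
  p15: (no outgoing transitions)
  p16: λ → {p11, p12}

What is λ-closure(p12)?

Start with {p12}.
From p12 via λ: add p5.
From p5 via λ: add p6.
From p6 via λ: add p10.
From p10 via λ: add p4.
From p4 via λ: add p13.
No new states can be added; the closed set is {p4, p5, p6, p10, p12, p13}.

{p4, p5, p6, p10, p12, p13}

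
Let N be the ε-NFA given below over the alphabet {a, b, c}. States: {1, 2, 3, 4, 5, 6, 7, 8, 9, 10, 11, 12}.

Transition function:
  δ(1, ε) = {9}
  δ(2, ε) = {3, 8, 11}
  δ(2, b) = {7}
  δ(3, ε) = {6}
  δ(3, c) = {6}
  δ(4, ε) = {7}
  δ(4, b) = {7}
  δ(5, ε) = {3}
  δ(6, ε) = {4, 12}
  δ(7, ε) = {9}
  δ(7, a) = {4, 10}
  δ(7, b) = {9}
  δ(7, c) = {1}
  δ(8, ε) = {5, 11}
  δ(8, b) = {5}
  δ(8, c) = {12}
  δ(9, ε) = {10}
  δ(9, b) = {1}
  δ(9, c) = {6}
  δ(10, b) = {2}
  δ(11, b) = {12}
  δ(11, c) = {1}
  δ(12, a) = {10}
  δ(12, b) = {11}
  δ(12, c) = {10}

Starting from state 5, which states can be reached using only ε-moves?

Start with {5}.
From 5 via ε: add 3.
From 3 via ε: add 6.
From 6 via ε: add 4, 12.
From 4 via ε: add 7.
From 7 via ε: add 9.
From 9 via ε: add 10.
No new states can be added; the closed set is {3, 4, 5, 6, 7, 9, 10, 12}.

{3, 4, 5, 6, 7, 9, 10, 12}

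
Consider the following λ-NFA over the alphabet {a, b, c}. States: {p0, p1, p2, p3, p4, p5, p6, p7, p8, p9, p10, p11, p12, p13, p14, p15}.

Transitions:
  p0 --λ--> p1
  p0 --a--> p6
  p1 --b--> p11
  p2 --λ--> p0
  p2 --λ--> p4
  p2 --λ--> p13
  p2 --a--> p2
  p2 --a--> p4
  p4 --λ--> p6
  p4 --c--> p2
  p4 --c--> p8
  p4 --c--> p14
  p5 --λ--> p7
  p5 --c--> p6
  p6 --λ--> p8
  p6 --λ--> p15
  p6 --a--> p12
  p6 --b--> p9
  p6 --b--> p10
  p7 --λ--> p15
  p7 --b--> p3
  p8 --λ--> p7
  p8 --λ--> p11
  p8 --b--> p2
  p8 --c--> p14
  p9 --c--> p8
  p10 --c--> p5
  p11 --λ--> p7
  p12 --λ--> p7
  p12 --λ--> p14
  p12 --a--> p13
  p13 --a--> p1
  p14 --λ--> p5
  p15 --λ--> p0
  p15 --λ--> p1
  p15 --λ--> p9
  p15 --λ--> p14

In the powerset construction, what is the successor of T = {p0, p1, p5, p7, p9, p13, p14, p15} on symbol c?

{p0, p1, p5, p6, p7, p8, p9, p11, p14, p15}

p5 on c → {p6}.
p9 on c → {p8}.
No c-transition from p0, p1, p7, p13, p14, p15.
Union after reading c: {p6, p8}.
Now take the λ-closure:
From p6 via λ: add p15.
From p8 via λ: add p7, p11.
From p15 via λ: add p0, p1, p9, p14.
From p14 via λ: add p5.
No new states can be added; the closed set is {p0, p1, p5, p6, p7, p8, p9, p11, p14, p15}.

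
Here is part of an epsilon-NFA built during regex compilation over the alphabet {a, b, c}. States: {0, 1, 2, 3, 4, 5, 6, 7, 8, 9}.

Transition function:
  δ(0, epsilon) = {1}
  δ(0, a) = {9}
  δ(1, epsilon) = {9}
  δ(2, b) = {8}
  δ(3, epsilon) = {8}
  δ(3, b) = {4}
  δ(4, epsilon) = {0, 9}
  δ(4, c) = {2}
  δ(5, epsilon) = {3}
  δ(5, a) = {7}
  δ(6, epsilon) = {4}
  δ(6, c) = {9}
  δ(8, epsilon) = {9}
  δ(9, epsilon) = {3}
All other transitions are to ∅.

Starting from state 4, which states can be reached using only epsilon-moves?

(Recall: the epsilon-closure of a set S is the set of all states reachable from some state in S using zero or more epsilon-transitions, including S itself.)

Start with {4}.
From 4 via epsilon: add 0, 9.
From 0 via epsilon: add 1.
From 9 via epsilon: add 3.
From 3 via epsilon: add 8.
No new states can be added; the closed set is {0, 1, 3, 4, 8, 9}.

{0, 1, 3, 4, 8, 9}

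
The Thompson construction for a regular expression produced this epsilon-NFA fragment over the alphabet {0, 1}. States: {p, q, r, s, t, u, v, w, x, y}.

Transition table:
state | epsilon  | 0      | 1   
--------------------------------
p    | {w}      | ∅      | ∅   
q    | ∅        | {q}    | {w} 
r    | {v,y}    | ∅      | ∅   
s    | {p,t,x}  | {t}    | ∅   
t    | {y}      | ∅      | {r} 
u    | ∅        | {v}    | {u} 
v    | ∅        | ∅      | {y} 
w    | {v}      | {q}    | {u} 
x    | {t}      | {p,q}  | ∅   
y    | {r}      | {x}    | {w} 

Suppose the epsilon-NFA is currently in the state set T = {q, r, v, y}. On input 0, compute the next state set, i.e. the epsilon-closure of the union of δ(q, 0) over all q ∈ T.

q on 0 → {q}.
y on 0 → {x}.
No 0-transition from r, v.
Union after reading 0: {q, x}.
Now take the epsilon-closure:
From x via epsilon: add t.
From t via epsilon: add y.
From y via epsilon: add r.
From r via epsilon: add v.
No new states can be added; the closed set is {q, r, t, v, x, y}.

{q, r, t, v, x, y}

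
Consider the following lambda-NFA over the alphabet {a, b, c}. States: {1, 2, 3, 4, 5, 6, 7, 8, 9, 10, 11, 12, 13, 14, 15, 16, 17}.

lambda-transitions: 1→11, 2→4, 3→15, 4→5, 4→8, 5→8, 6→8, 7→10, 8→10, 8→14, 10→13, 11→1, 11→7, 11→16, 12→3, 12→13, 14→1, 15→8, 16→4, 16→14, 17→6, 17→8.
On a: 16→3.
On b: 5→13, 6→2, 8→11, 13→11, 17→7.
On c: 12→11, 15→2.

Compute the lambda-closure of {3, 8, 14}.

{1, 3, 4, 5, 7, 8, 10, 11, 13, 14, 15, 16}

Start with {3, 8, 14}.
From 3 via lambda: add 15.
From 8 via lambda: add 10.
From 14 via lambda: add 1.
From 1 via lambda: add 11.
From 10 via lambda: add 13.
From 11 via lambda: add 7, 16.
From 16 via lambda: add 4.
From 4 via lambda: add 5.
No new states can be added; the closed set is {1, 3, 4, 5, 7, 8, 10, 11, 13, 14, 15, 16}.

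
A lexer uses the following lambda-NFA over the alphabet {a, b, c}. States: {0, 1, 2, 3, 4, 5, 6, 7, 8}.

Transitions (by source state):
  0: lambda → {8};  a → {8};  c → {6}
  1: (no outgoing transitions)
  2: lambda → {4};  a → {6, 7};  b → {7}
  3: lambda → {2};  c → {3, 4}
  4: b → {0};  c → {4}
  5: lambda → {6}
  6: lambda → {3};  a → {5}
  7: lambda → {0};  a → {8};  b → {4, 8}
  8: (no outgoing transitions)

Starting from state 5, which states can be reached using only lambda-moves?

Start with {5}.
From 5 via lambda: add 6.
From 6 via lambda: add 3.
From 3 via lambda: add 2.
From 2 via lambda: add 4.
No new states can be added; the closed set is {2, 3, 4, 5, 6}.

{2, 3, 4, 5, 6}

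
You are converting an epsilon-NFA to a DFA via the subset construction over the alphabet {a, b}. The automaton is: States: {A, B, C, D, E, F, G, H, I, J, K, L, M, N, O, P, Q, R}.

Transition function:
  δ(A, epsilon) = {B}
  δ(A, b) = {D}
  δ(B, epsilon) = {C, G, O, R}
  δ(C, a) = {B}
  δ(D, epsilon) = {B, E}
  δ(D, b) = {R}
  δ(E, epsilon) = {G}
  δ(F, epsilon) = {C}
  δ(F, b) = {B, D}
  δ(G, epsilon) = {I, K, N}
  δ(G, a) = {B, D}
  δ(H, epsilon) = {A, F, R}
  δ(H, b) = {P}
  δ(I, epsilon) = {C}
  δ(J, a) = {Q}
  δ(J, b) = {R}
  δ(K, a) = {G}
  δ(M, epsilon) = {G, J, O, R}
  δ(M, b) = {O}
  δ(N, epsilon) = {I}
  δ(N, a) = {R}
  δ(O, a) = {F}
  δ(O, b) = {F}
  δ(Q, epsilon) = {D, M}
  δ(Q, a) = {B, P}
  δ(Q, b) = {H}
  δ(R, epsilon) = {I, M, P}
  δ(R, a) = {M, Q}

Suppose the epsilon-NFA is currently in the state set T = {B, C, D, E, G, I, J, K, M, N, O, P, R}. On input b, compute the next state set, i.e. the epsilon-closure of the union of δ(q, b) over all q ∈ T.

D on b → {R}.
J on b → {R}.
M on b → {O}.
O on b → {F}.
No b-transition from B, C, E, G, I, K, N, P, R.
Union after reading b: {F, O, R}.
Now take the epsilon-closure:
From F via epsilon: add C.
From R via epsilon: add I, M, P.
From M via epsilon: add G, J.
From G via epsilon: add K, N.
No new states can be added; the closed set is {C, F, G, I, J, K, M, N, O, P, R}.

{C, F, G, I, J, K, M, N, O, P, R}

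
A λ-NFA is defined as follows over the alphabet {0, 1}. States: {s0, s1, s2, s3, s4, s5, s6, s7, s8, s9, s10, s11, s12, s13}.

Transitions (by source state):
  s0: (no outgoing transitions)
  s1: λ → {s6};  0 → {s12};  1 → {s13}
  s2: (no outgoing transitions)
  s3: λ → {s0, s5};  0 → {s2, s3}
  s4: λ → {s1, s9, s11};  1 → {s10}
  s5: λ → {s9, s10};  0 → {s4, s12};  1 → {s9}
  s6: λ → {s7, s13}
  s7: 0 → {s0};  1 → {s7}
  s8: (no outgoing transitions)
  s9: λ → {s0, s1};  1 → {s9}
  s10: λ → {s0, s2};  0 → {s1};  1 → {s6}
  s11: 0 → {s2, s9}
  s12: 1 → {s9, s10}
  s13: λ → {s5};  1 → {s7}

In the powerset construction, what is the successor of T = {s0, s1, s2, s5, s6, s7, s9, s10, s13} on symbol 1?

s1 on 1 → {s13}.
s5 on 1 → {s9}.
s7 on 1 → {s7}.
s9 on 1 → {s9}.
s10 on 1 → {s6}.
s13 on 1 → {s7}.
No 1-transition from s0, s2, s6.
Union after reading 1: {s6, s7, s9, s13}.
Now take the λ-closure:
From s9 via λ: add s0, s1.
From s13 via λ: add s5.
From s5 via λ: add s10.
From s10 via λ: add s2.
No new states can be added; the closed set is {s0, s1, s2, s5, s6, s7, s9, s10, s13}.

{s0, s1, s2, s5, s6, s7, s9, s10, s13}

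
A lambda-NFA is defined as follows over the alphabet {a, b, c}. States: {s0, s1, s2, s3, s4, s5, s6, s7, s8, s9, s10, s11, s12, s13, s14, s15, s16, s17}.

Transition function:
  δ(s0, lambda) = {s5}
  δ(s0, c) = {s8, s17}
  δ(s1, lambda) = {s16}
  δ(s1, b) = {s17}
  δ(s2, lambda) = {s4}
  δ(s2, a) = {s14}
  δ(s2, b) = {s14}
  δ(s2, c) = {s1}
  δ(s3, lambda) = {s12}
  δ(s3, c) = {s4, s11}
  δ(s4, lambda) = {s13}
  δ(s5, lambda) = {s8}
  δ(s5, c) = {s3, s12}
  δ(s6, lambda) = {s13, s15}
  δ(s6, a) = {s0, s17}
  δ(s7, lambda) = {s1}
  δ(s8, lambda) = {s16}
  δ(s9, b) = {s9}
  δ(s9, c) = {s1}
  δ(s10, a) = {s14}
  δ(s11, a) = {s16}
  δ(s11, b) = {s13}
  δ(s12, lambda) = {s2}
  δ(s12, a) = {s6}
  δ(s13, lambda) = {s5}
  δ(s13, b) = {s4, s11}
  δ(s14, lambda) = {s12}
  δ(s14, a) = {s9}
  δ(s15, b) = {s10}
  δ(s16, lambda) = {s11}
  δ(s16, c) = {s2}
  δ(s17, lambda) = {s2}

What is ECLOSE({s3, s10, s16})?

{s2, s3, s4, s5, s8, s10, s11, s12, s13, s16}

Start with {s3, s10, s16}.
From s3 via lambda: add s12.
From s16 via lambda: add s11.
From s12 via lambda: add s2.
From s2 via lambda: add s4.
From s4 via lambda: add s13.
From s13 via lambda: add s5.
From s5 via lambda: add s8.
No new states can be added; the closed set is {s2, s3, s4, s5, s8, s10, s11, s12, s13, s16}.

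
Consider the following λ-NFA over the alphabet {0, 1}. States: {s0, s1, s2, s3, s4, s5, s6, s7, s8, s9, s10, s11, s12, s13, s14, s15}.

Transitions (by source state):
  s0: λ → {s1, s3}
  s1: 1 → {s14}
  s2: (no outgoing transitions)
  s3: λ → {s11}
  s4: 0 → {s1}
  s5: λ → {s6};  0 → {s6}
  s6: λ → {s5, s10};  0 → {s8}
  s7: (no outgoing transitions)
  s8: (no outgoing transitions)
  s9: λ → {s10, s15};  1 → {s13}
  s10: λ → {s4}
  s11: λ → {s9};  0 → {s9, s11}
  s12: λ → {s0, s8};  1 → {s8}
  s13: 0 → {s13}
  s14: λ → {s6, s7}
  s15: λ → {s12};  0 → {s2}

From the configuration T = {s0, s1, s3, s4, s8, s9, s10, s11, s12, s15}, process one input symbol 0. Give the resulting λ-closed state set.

{s0, s1, s2, s3, s4, s8, s9, s10, s11, s12, s15}

s4 on 0 → {s1}.
s11 on 0 → {s9, s11}.
s15 on 0 → {s2}.
No 0-transition from s0, s1, s3, s8, s9, s10, s12.
Union after reading 0: {s1, s2, s9, s11}.
Now take the λ-closure:
From s9 via λ: add s10, s15.
From s10 via λ: add s4.
From s15 via λ: add s12.
From s12 via λ: add s0, s8.
From s0 via λ: add s3.
No new states can be added; the closed set is {s0, s1, s2, s3, s4, s8, s9, s10, s11, s12, s15}.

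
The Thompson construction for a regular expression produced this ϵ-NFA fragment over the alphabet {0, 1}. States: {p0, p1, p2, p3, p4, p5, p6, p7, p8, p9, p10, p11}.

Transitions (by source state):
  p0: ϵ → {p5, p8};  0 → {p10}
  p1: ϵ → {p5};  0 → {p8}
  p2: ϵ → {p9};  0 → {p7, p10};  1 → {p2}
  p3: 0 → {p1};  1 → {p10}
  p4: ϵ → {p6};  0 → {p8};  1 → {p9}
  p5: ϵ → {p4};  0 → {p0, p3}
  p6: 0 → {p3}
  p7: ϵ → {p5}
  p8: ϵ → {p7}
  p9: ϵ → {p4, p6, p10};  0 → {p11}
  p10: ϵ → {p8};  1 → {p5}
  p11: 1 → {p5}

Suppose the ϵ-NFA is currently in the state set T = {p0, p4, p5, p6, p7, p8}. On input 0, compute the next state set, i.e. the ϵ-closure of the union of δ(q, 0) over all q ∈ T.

p0 on 0 → {p10}.
p4 on 0 → {p8}.
p5 on 0 → {p0, p3}.
p6 on 0 → {p3}.
No 0-transition from p7, p8.
Union after reading 0: {p0, p3, p8, p10}.
Now take the ϵ-closure:
From p0 via ϵ: add p5.
From p8 via ϵ: add p7.
From p5 via ϵ: add p4.
From p4 via ϵ: add p6.
No new states can be added; the closed set is {p0, p3, p4, p5, p6, p7, p8, p10}.

{p0, p3, p4, p5, p6, p7, p8, p10}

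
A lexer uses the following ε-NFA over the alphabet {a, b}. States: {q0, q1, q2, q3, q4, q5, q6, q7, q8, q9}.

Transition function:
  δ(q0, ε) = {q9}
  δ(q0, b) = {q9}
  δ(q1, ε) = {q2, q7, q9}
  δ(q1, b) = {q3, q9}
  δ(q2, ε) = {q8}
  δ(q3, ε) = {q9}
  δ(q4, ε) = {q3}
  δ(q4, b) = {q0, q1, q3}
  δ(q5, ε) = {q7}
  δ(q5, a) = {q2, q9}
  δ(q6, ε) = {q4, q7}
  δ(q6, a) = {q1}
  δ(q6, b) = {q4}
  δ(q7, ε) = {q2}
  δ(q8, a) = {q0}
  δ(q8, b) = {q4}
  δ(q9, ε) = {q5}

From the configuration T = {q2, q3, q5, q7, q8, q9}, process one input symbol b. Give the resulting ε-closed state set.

q8 on b → {q4}.
No b-transition from q2, q3, q5, q7, q9.
Union after reading b: {q4}.
Now take the ε-closure:
From q4 via ε: add q3.
From q3 via ε: add q9.
From q9 via ε: add q5.
From q5 via ε: add q7.
From q7 via ε: add q2.
From q2 via ε: add q8.
No new states can be added; the closed set is {q2, q3, q4, q5, q7, q8, q9}.

{q2, q3, q4, q5, q7, q8, q9}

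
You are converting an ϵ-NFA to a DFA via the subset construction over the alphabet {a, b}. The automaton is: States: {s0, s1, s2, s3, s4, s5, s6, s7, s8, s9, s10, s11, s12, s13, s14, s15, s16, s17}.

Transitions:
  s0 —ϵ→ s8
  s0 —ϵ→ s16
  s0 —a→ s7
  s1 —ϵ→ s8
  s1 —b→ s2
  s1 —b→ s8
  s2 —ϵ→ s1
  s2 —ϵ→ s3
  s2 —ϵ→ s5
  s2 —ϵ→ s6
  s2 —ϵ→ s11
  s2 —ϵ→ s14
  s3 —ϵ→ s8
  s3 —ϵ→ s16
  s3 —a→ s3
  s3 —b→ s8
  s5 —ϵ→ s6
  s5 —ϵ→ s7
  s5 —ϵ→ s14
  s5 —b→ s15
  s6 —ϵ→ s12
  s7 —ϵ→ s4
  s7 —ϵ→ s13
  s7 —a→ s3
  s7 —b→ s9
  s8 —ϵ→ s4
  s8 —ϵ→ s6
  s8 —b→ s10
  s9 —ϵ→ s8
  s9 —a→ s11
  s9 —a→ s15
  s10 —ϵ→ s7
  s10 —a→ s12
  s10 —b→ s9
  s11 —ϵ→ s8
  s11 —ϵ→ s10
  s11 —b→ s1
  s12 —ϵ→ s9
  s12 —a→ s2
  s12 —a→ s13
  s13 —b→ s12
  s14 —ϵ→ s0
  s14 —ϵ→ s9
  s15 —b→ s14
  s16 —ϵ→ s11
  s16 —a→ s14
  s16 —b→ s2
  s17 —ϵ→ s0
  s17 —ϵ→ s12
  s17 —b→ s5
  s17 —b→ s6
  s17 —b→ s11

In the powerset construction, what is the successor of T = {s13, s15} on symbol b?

s13 on b → {s12}.
s15 on b → {s14}.
Union after reading b: {s12, s14}.
Now take the ϵ-closure:
From s12 via ϵ: add s9.
From s14 via ϵ: add s0.
From s0 via ϵ: add s8, s16.
From s8 via ϵ: add s4, s6.
From s16 via ϵ: add s11.
From s11 via ϵ: add s10.
From s10 via ϵ: add s7.
From s7 via ϵ: add s13.
No new states can be added; the closed set is {s0, s4, s6, s7, s8, s9, s10, s11, s12, s13, s14, s16}.

{s0, s4, s6, s7, s8, s9, s10, s11, s12, s13, s14, s16}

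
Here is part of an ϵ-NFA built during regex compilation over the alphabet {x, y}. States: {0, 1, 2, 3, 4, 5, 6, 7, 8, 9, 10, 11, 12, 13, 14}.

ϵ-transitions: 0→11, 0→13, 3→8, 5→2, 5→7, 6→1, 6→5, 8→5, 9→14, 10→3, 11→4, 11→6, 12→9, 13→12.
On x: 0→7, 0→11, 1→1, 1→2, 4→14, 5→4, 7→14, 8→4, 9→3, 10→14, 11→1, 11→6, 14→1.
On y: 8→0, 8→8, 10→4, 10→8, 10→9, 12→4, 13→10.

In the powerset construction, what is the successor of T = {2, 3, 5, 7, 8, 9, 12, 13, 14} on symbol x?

5 on x → {4}.
7 on x → {14}.
8 on x → {4}.
9 on x → {3}.
14 on x → {1}.
No x-transition from 2, 3, 12, 13.
Union after reading x: {1, 3, 4, 14}.
Now take the ϵ-closure:
From 3 via ϵ: add 8.
From 8 via ϵ: add 5.
From 5 via ϵ: add 2, 7.
No new states can be added; the closed set is {1, 2, 3, 4, 5, 7, 8, 14}.

{1, 2, 3, 4, 5, 7, 8, 14}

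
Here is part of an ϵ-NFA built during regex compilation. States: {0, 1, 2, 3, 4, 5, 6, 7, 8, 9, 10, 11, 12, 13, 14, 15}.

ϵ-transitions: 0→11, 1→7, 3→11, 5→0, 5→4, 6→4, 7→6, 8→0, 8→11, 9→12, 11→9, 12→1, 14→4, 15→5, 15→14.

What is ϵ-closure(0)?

Start with {0}.
From 0 via ϵ: add 11.
From 11 via ϵ: add 9.
From 9 via ϵ: add 12.
From 12 via ϵ: add 1.
From 1 via ϵ: add 7.
From 7 via ϵ: add 6.
From 6 via ϵ: add 4.
No new states can be added; the closed set is {0, 1, 4, 6, 7, 9, 11, 12}.

{0, 1, 4, 6, 7, 9, 11, 12}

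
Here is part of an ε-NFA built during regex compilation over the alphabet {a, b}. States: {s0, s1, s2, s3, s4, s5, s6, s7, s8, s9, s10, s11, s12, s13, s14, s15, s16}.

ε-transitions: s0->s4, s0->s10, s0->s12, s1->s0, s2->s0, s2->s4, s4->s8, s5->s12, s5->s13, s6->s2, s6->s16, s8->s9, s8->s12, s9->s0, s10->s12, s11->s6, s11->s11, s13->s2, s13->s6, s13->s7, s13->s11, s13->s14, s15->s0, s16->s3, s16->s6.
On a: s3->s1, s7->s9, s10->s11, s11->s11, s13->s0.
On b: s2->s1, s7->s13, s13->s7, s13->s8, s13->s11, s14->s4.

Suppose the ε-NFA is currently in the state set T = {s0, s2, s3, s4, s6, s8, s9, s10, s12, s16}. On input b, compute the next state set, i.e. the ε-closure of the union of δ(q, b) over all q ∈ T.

s2 on b → {s1}.
No b-transition from s0, s3, s4, s6, s8, s9, s10, s12, s16.
Union after reading b: {s1}.
Now take the ε-closure:
From s1 via ε: add s0.
From s0 via ε: add s4, s10, s12.
From s4 via ε: add s8.
From s8 via ε: add s9.
No new states can be added; the closed set is {s0, s1, s4, s8, s9, s10, s12}.

{s0, s1, s4, s8, s9, s10, s12}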